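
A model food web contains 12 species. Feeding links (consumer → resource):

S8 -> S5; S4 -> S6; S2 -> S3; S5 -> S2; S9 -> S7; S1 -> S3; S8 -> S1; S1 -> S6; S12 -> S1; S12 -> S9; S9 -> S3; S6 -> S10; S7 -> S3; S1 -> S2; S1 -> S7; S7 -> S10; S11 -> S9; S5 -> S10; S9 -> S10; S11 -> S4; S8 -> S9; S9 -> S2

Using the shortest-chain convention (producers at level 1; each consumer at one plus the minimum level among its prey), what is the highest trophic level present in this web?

Producers (level 1): S10, S3.
Following each consumer down to its lowest-level prey: S10 → S9 → S11 (levels 1 through 3).
All prey of S11 (S9 2, S4 3) are at level 2 or above, so S11 is at level 1 + 2 = 3.
Every consumer has at least one prey at level 2 or below, so none exceeds level 3.

3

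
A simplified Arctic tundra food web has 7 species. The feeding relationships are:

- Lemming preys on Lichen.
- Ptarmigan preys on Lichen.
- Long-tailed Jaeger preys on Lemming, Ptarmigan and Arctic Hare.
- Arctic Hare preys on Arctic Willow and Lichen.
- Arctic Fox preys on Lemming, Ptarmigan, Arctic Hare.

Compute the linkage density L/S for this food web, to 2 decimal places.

There are L = 10 links among S = 7 species.
L/S = 10/7 = 1.4286 ≈ 1.43.

L/S = 1.43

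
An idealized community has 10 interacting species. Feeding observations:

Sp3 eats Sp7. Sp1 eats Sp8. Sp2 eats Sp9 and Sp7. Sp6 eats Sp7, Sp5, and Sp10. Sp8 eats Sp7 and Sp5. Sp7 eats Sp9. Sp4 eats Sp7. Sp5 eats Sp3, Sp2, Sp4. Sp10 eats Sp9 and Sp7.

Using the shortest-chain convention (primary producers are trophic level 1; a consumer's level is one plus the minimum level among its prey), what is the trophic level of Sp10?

Sp9 is a producer → level 1.
Sp10 eats Sp9 → level 2.

Trophic level 2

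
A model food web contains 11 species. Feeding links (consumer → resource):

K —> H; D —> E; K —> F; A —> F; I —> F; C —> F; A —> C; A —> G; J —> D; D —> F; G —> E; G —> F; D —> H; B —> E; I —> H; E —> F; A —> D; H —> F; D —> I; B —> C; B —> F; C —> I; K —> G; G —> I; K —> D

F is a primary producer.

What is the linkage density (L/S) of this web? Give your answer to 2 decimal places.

There are L = 25 links among S = 11 species.
L/S = 25/11 = 2.2727 ≈ 2.27.

L/S = 2.27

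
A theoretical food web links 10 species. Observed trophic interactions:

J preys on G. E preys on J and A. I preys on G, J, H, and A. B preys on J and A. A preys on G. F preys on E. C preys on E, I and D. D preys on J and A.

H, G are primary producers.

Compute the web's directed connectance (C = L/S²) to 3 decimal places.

C = 0.160

The web has S = 10 species and L = 16 feeding links.
C = L / S² = 16 / 100 = 0.1600 ≈ 0.160.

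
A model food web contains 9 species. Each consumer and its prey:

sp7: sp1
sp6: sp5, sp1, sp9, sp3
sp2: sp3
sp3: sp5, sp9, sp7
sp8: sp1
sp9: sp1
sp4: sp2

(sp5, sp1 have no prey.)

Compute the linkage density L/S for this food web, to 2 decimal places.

L/S = 1.33

There are L = 12 links among S = 9 species.
L/S = 12/9 = 1.3333 ≈ 1.33.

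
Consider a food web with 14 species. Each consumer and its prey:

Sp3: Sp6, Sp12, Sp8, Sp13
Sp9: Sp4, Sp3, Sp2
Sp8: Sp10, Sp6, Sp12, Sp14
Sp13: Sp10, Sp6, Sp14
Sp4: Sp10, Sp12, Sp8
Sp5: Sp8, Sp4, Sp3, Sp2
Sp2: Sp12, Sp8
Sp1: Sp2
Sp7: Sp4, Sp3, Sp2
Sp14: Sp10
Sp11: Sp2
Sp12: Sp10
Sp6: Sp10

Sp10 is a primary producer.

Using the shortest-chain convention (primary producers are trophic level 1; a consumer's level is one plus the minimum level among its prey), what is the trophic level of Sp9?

Sp10 is a producer → level 1.
Sp4 eats Sp10 → level 2.
Sp9 eats Sp4 → level 3.
No prey of Sp9 is below level 2, so 3 is the minimum.

Trophic level 3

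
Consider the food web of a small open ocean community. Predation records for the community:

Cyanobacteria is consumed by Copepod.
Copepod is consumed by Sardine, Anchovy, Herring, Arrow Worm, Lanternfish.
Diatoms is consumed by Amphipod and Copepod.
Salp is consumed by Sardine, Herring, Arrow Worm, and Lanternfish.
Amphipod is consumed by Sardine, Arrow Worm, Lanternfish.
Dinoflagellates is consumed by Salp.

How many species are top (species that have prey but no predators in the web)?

5

Top species (has prey, but nothing eats it): Arrow Worm, Herring, Lanternfish, Anchovy, Sardine.
Count: 5.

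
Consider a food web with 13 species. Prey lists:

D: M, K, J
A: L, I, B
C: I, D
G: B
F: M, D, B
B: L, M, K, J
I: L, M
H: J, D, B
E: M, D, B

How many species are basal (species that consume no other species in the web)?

Basal species (no prey listed): L, M, K, J.
Count: 4.

4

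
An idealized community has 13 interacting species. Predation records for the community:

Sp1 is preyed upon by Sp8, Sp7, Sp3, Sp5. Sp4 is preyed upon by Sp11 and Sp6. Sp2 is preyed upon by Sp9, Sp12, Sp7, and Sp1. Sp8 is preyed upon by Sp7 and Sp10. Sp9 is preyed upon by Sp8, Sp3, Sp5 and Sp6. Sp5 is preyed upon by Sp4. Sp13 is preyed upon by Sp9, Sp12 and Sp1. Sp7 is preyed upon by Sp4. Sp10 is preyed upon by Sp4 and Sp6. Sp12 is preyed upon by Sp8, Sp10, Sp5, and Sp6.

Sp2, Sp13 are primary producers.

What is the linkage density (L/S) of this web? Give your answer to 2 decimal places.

L/S = 2.08

There are L = 27 links among S = 13 species.
L/S = 27/13 = 2.0769 ≈ 2.08.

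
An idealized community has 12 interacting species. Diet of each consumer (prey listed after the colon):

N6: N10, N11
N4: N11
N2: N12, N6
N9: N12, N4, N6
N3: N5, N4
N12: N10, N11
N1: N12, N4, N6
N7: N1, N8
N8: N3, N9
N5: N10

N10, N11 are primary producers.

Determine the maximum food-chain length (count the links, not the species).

4 links

One longest chain: N10 → N5 → N3 → N8 → N7.
It has 5 species and 4 links.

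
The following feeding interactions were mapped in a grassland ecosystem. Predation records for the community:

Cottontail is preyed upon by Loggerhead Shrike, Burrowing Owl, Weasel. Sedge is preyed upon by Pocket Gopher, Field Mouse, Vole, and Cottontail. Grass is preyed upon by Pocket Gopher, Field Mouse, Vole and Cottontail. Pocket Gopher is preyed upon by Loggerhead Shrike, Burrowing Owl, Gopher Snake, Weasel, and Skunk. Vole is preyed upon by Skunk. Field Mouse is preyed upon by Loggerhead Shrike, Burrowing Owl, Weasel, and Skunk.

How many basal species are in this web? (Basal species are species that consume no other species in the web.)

2

Basal species (no prey listed): Sedge, Grass.
Count: 2.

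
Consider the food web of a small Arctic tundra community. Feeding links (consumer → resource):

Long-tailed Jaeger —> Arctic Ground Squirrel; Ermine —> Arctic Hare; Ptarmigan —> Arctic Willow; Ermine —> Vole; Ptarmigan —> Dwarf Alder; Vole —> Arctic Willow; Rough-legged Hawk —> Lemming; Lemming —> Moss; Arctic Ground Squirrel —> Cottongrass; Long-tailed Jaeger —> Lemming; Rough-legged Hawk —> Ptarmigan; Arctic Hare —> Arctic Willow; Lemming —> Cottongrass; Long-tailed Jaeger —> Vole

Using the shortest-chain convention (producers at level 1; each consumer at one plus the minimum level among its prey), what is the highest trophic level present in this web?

3

Producers (level 1): Moss, Arctic Willow, Cottongrass, Dwarf Alder.
Following each consumer down to its lowest-level prey: Arctic Willow → Ptarmigan → Rough-legged Hawk (levels 1 through 3).
All prey of Rough-legged Hawk (Ptarmigan 2, Lemming 2) are at level 2 or above, so Rough-legged Hawk is at level 1 + 2 = 3.
Every consumer has at least one prey at level 2 or below, so none exceeds level 3.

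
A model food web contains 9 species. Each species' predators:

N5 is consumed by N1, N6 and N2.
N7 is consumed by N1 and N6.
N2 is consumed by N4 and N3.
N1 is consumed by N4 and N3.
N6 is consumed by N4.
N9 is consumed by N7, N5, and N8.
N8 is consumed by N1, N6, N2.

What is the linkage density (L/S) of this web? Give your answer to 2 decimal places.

There are L = 16 links among S = 9 species.
L/S = 16/9 = 1.7778 ≈ 1.78.

L/S = 1.78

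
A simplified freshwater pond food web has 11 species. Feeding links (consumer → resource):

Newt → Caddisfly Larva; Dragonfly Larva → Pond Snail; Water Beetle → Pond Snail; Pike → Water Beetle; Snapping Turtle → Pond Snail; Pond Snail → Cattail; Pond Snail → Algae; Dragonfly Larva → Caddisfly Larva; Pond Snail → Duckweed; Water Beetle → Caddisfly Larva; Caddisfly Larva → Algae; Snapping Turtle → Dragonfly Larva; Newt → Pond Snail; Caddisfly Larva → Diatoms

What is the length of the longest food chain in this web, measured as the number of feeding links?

3 links

One longest chain: Cattail → Pond Snail → Water Beetle → Pike.
It has 4 species and 3 links.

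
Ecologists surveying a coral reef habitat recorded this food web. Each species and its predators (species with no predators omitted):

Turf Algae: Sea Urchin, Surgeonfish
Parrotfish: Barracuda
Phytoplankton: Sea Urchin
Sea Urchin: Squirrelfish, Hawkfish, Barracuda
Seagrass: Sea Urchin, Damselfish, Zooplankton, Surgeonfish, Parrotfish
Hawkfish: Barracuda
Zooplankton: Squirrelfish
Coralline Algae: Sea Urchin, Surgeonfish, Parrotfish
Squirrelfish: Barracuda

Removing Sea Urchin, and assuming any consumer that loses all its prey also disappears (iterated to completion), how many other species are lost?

1

Remove Sea Urchin.
Round 1: Hawkfish (all prey gone) → extinct.
No further losses. Total secondary extinctions: 1.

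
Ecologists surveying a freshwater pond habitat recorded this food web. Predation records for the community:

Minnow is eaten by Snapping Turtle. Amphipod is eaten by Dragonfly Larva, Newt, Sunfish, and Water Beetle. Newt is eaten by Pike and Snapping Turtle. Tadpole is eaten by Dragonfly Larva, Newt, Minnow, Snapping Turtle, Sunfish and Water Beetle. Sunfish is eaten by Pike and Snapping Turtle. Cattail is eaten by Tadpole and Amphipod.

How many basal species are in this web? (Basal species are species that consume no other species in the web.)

Basal species (no prey listed): Cattail.
Count: 1.

1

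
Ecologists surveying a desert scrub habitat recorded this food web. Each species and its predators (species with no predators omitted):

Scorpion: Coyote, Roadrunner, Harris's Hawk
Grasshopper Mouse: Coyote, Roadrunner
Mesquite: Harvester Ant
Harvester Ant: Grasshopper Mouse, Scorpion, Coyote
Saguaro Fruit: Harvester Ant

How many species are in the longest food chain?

One longest chain: Saguaro Fruit → Harvester Ant → Grasshopper Mouse → Coyote.
It has 4 species and 3 links.

4 species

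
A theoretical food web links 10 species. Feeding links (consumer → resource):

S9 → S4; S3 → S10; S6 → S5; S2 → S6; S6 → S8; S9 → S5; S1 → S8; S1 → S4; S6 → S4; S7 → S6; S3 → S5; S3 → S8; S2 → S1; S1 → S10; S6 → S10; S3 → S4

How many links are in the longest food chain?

One longest chain: S8 → S6 → S7.
It has 3 species and 2 links.

2 links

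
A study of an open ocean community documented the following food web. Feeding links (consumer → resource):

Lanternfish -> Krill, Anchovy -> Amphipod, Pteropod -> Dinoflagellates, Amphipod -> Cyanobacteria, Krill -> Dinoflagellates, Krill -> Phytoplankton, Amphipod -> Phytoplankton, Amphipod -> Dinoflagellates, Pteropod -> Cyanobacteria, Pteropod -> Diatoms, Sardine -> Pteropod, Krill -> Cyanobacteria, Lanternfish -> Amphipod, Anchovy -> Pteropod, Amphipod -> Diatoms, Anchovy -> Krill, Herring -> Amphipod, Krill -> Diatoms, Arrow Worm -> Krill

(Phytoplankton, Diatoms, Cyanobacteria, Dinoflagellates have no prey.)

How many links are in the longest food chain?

2 links

One longest chain: Diatoms → Pteropod → Sardine.
It has 3 species and 2 links.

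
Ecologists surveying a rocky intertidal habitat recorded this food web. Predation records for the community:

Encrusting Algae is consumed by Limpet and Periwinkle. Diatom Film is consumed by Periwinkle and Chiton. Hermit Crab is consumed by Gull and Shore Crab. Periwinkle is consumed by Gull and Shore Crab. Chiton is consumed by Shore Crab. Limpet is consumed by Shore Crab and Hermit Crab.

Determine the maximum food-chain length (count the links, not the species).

One longest chain: Encrusting Algae → Limpet → Hermit Crab → Shore Crab.
It has 4 species and 3 links.

3 links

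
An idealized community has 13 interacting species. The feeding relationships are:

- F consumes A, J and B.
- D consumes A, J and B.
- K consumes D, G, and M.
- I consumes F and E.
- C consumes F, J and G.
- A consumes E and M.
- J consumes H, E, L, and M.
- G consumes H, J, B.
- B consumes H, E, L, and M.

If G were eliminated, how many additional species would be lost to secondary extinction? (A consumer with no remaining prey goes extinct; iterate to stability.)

Remove G.
Every predator of it retains at least one other prey: C still has J, F; K still has M, D.
No consumer loses all prey, so no secondary extinctions occur.

0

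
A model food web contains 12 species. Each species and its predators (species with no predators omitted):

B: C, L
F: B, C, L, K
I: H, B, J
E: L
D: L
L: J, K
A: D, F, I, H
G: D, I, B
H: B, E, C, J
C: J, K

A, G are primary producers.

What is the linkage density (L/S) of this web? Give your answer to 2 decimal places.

L/S = 2.17

There are L = 26 links among S = 12 species.
L/S = 26/12 = 2.1667 ≈ 2.17.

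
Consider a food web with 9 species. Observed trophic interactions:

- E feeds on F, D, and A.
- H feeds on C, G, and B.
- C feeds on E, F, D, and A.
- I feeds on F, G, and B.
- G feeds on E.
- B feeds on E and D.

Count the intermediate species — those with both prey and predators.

4

Intermediate species (has both prey and predators): E, C, B, G.
Count: 4.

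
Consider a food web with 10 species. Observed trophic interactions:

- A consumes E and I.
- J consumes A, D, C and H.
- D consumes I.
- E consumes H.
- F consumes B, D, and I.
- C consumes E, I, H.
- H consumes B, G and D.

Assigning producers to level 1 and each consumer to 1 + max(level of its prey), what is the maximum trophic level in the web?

6

Producers (level 1): G, I, B.
I → D → H → E → C → J gives J level 6.
No species has a prey at level 6, so no species reaches level 7.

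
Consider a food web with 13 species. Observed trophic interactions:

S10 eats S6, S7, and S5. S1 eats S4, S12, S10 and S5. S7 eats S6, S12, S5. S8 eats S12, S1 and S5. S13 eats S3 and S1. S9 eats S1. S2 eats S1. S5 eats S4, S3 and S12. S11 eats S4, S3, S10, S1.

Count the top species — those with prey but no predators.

5

Top species (has prey, but nothing eats it): S11, S8, S2, S13, S9.
Count: 5.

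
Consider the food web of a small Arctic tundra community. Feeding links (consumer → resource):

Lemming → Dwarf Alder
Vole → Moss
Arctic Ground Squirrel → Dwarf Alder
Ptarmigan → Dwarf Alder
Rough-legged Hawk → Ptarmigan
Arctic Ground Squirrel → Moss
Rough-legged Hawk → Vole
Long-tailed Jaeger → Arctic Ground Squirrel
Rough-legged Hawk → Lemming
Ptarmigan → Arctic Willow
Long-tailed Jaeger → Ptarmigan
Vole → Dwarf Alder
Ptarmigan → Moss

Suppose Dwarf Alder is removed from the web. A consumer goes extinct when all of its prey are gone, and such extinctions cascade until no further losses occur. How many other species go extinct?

1

Remove Dwarf Alder.
Round 1: Lemming (all prey gone) → extinct.
No further losses. Total secondary extinctions: 1.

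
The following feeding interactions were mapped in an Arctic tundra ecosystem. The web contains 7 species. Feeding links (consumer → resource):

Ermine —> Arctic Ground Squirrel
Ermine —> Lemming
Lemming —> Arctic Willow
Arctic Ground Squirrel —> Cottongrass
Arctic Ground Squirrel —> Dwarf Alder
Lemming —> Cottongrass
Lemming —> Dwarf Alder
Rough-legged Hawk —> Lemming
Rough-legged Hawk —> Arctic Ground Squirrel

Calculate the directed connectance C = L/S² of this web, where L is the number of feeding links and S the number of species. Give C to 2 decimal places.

The web has S = 7 species and L = 9 feeding links.
C = L / S² = 9 / 49 = 0.1837 ≈ 0.18.

C = 0.18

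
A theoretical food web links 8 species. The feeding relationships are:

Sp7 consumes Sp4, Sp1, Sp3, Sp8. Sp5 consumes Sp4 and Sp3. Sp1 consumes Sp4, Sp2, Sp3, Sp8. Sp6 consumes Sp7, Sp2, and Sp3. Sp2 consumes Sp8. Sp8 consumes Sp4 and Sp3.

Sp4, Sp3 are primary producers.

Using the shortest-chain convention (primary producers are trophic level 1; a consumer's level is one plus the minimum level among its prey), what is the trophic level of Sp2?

Trophic level 3

Sp4 is a producer → level 1.
Sp8 eats Sp4 → level 2.
Sp2 eats Sp8 → level 3.
No prey of Sp2 is below level 2, so 3 is the minimum.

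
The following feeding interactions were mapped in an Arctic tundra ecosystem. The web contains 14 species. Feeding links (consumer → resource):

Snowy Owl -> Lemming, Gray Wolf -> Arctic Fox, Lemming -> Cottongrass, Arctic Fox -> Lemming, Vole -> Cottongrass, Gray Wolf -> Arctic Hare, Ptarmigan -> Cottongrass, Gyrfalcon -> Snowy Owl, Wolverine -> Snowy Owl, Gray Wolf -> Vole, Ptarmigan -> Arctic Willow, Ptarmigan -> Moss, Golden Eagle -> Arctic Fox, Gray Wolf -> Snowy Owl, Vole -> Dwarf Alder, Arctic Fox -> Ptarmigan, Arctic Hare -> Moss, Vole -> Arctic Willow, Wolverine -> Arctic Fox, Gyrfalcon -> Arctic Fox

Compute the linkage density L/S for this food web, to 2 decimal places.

L/S = 1.43

There are L = 20 links among S = 14 species.
L/S = 20/14 = 1.4286 ≈ 1.43.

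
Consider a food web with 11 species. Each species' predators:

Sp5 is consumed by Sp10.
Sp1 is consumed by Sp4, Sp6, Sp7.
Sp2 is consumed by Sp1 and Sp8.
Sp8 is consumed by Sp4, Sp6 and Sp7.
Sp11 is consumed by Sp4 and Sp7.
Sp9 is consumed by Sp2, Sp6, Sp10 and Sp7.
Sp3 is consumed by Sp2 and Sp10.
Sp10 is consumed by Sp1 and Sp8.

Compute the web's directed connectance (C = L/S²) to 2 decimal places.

The web has S = 11 species and L = 19 feeding links.
C = L / S² = 19 / 121 = 0.1570 ≈ 0.16.

C = 0.16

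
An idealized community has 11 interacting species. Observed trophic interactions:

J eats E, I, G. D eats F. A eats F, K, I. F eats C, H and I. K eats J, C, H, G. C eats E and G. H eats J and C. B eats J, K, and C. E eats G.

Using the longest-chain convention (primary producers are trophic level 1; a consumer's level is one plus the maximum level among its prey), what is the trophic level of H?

G is a producer → level 1.
E eats G → level 2.
C eats E (level 2); other prey at levels: G 1 → level 3.
H eats C (level 3); other prey at levels: J 3 → level 4.

Trophic level 4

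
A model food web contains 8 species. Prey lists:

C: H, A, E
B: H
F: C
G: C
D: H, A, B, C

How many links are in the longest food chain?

2 links

One longest chain: H → B → D.
It has 3 species and 2 links.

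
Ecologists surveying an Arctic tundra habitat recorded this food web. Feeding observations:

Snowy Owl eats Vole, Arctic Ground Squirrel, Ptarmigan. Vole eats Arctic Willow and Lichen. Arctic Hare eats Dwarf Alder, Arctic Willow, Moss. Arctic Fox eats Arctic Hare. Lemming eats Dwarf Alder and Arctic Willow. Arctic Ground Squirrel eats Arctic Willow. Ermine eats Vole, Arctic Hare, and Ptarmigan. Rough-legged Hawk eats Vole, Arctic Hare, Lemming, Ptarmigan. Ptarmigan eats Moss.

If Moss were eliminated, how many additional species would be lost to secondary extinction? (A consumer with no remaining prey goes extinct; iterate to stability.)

1

Remove Moss.
Round 1: Ptarmigan (all prey gone) → extinct.
No further losses. Total secondary extinctions: 1.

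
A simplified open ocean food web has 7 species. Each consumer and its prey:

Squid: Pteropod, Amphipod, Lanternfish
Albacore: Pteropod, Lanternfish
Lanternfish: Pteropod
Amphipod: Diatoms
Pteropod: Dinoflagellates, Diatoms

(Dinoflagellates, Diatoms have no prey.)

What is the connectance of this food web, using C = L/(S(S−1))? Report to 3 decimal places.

The web has S = 7 species and L = 9 feeding links.
C = L / (S(S−1)) = 9 / 42 = 0.2143 ≈ 0.214.

C = 0.214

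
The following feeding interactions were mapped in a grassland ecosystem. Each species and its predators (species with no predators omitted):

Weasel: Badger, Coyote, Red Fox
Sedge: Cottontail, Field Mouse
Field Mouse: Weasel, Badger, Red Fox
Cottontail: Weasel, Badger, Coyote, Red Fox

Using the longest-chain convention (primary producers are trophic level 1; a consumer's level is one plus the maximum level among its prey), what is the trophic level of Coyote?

Trophic level 4

Sedge is a producer → level 1.
Cottontail eats Sedge → level 2.
Weasel eats Cottontail (level 2); other prey at levels: Field Mouse 2 → level 3.
Coyote eats Weasel (level 3); other prey at levels: Cottontail 2 → level 4.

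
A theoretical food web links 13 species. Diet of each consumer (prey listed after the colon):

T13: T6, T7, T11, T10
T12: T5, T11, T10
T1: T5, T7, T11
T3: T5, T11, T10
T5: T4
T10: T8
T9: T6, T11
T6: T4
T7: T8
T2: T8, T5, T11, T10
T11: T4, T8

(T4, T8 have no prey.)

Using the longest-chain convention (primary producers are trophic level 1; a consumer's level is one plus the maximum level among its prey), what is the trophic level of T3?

Trophic level 3

T4 is a producer → level 1.
T5 eats T4 → level 2.
T3 eats T5 (level 2); other prey at levels: T11 2, T10 2 → level 3.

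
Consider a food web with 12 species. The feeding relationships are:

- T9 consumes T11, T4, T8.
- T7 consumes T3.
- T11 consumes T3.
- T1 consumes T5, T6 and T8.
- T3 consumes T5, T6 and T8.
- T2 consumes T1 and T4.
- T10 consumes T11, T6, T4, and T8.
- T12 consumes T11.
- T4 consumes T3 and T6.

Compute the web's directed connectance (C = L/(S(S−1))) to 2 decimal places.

C = 0.15

The web has S = 12 species and L = 20 feeding links.
C = L / (S(S−1)) = 20 / 132 = 0.1515 ≈ 0.15.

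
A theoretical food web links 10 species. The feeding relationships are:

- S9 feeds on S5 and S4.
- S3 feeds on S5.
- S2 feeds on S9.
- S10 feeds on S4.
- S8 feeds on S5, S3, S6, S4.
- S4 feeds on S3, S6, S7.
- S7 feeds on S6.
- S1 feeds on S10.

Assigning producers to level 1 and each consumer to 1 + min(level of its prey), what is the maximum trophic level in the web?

4

Producers (level 1): S6, S5.
Following each consumer down to its lowest-level prey: S6 → S4 → S10 → S1 (levels 1 through 4).
All prey of S1 (S10 3) are at level 3 or above, so S1 is at level 1 + 3 = 4.
Every consumer has at least one prey at level 3 or below, so none exceeds level 4.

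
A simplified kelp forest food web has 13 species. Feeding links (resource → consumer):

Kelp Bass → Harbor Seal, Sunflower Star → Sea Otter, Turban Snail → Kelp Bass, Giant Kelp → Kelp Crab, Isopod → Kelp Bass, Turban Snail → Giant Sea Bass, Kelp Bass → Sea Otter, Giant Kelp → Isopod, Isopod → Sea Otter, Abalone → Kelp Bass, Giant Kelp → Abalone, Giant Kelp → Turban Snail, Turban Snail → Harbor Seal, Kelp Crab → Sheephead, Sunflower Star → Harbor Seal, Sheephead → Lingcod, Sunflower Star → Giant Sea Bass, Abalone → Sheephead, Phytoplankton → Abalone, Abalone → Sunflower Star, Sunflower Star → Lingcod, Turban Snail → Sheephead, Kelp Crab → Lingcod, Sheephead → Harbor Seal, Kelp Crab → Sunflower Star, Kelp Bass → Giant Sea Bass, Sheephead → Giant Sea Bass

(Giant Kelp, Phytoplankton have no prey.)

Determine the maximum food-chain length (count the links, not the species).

3 links

One longest chain: Giant Kelp → Kelp Crab → Sheephead → Giant Sea Bass.
It has 4 species and 3 links.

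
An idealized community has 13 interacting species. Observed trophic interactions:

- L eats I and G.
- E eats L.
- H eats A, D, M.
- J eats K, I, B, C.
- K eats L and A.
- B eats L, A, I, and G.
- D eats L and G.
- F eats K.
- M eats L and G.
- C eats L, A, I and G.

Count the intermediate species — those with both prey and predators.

Intermediate species (has both prey and predators): L, M, B, D, C, K.
Count: 6.

6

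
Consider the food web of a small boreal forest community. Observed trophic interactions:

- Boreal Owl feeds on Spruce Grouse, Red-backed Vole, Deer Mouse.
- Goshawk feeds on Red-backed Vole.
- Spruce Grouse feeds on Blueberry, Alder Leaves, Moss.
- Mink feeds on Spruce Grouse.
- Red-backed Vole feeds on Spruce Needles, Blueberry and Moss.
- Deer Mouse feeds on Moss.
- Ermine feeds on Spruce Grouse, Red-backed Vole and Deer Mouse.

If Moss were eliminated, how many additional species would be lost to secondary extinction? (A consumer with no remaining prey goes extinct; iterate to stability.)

Remove Moss.
Round 1: Deer Mouse (all prey gone) → extinct.
No further losses. Total secondary extinctions: 1.

1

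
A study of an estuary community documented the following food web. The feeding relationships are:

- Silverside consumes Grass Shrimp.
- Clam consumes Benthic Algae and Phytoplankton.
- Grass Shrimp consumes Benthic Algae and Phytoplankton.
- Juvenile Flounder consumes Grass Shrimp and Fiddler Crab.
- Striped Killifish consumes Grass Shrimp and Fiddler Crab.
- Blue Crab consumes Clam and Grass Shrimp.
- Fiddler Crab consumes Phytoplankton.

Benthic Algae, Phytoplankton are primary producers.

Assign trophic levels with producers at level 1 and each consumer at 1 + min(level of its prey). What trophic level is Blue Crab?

Trophic level 3

Benthic Algae is a producer → level 1.
Clam eats Benthic Algae → level 2.
Blue Crab eats Clam → level 3.
No prey of Blue Crab is below level 2, so 3 is the minimum.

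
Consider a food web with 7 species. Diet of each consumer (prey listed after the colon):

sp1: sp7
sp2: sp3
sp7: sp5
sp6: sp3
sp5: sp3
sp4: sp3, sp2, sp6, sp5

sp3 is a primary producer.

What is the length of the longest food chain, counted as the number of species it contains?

One longest chain: sp3 → sp5 → sp7 → sp1.
It has 4 species and 3 links.

4 species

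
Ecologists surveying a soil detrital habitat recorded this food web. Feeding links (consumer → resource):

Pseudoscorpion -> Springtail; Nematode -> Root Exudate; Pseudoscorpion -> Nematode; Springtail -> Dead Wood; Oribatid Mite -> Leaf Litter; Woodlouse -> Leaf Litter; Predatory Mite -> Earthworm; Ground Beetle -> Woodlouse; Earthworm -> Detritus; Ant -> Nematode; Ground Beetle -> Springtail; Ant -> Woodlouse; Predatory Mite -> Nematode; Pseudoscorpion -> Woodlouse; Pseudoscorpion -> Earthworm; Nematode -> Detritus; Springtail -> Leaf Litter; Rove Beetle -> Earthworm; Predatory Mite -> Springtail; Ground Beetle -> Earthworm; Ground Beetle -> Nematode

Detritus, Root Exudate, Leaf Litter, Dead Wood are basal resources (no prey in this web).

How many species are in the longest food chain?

One longest chain: Detritus → Earthworm → Predatory Mite.
It has 3 species and 2 links.

3 species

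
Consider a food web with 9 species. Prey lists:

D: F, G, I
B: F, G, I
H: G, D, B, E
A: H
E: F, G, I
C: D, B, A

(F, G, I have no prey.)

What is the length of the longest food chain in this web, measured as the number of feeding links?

One longest chain: F → D → H → A → C.
It has 5 species and 4 links.

4 links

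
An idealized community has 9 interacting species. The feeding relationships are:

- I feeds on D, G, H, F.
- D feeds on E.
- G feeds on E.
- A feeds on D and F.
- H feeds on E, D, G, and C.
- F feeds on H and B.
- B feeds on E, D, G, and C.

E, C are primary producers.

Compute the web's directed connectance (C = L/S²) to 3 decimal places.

The web has S = 9 species and L = 18 feeding links.
C = L / S² = 18 / 81 = 0.2222 ≈ 0.222.

C = 0.222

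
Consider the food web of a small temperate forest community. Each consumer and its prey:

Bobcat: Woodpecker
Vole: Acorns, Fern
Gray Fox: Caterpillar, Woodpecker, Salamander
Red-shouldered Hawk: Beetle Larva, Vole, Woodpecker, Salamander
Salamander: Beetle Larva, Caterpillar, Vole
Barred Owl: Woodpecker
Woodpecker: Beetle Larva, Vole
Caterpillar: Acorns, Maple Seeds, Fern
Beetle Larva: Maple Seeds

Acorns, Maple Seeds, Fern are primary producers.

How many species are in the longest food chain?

One longest chain: Maple Seeds → Beetle Larva → Woodpecker → Red-shouldered Hawk.
It has 4 species and 3 links.

4 species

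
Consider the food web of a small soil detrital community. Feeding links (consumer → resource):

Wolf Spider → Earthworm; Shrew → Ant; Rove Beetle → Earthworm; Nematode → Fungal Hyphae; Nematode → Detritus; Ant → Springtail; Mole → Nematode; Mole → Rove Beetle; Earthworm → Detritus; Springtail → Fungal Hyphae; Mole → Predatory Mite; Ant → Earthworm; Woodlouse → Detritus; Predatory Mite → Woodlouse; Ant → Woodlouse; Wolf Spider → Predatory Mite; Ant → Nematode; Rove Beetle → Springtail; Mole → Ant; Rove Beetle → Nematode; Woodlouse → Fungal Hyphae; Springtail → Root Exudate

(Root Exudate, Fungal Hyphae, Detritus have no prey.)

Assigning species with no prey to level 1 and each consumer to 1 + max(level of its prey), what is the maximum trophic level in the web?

Basal resources (level 1): Root Exudate, Fungal Hyphae, Detritus.
Fungal Hyphae → Nematode → Ant → Shrew gives Shrew level 4.
No species has a prey at level 4, so no species reaches level 5.

4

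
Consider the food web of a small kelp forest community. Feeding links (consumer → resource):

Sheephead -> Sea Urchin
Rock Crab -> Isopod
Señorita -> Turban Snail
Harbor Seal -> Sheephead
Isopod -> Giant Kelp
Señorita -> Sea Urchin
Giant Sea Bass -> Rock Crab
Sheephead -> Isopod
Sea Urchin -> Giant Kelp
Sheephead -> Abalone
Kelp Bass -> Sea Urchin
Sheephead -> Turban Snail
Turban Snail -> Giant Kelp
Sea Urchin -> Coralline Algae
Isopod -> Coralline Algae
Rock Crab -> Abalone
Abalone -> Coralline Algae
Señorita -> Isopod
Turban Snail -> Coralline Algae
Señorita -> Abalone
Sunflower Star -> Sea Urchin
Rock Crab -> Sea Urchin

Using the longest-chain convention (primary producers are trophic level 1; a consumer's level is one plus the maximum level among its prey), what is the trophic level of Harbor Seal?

Coralline Algae is a producer → level 1.
Abalone eats Coralline Algae → level 2.
Sheephead eats Abalone (level 2); other prey at levels: Sea Urchin 2, Turban Snail 2, Isopod 2 → level 3.
Harbor Seal eats Sheephead → level 4.

Trophic level 4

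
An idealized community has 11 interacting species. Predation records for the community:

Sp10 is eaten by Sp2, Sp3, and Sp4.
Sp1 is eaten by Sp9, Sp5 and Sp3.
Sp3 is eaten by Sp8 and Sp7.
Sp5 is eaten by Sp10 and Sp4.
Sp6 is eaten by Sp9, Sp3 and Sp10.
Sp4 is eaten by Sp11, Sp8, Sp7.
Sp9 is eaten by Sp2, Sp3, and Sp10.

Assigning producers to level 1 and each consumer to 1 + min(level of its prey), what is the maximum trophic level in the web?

4

Producers (level 1): Sp6, Sp1.
Following each consumer down to its lowest-level prey: Sp1 → Sp5 → Sp4 → Sp11 (levels 1 through 4).
All prey of Sp11 (Sp4 3) are at level 3 or above, so Sp11 is at level 1 + 3 = 4.
Every consumer has at least one prey at level 3 or below, so none exceeds level 4.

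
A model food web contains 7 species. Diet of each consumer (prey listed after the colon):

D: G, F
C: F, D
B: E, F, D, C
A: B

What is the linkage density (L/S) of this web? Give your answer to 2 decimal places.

There are L = 9 links among S = 7 species.
L/S = 9/7 = 1.2857 ≈ 1.29.

L/S = 1.29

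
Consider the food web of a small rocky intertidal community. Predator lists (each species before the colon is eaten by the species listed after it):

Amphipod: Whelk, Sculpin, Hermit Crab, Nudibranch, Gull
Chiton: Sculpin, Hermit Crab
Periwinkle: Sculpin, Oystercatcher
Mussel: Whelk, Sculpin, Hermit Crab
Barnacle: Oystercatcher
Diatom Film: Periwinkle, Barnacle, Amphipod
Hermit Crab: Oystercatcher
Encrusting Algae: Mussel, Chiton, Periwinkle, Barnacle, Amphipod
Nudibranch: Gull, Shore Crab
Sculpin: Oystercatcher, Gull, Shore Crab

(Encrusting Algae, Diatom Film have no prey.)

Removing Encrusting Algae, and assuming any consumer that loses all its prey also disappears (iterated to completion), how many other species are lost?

2

Remove Encrusting Algae.
Round 1: Mussel (all prey gone), Chiton (all prey gone) → extinct.
No further losses. Total secondary extinctions: 2.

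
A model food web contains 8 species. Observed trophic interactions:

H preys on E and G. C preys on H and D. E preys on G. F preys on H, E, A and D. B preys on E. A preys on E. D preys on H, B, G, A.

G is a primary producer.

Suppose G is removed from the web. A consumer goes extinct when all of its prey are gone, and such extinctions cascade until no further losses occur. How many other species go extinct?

7

Remove G.
Round 1: E (all prey gone) → extinct.
Round 2: A (all prey gone), H (all prey gone), B (all prey gone) → extinct.
Round 3: D (all prey gone) → extinct.
Round 4: F (all prey gone), C (all prey gone) → extinct.
No further losses. Total secondary extinctions: 7.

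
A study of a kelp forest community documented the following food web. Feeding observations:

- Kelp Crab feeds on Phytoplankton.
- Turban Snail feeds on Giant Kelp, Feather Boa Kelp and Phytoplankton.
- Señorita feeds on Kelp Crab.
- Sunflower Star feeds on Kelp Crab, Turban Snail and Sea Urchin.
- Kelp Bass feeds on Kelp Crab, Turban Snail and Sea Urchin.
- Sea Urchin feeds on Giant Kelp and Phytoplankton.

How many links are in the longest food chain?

One longest chain: Giant Kelp → Sea Urchin → Kelp Bass.
It has 3 species and 2 links.

2 links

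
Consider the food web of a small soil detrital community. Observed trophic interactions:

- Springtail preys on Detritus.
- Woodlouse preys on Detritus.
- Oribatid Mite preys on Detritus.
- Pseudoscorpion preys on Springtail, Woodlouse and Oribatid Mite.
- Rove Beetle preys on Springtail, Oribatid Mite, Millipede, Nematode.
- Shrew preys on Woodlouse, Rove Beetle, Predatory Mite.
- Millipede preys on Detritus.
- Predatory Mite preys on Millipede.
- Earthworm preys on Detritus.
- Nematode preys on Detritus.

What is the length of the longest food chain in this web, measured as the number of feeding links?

3 links

One longest chain: Detritus → Nematode → Rove Beetle → Shrew.
It has 4 species and 3 links.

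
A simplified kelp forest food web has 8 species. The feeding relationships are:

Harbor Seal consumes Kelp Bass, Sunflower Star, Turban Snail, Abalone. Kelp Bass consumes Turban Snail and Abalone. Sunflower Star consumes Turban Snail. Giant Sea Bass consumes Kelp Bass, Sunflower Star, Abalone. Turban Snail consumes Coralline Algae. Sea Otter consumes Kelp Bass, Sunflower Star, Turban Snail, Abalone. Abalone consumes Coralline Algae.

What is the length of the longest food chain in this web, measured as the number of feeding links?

One longest chain: Coralline Algae → Turban Snail → Sunflower Star → Giant Sea Bass.
It has 4 species and 3 links.

3 links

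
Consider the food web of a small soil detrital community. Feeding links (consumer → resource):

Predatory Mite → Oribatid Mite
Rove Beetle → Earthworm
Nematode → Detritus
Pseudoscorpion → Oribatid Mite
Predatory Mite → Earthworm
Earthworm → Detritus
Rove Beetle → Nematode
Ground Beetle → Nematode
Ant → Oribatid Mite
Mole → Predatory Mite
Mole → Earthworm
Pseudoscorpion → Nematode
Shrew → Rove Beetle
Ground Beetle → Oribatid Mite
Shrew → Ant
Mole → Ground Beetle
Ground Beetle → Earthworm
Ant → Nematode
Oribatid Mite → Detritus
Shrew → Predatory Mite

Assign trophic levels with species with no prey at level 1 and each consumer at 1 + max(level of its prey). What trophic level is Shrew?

Detritus has no prey (basal) → level 1.
Earthworm eats Detritus → level 2.
Rove Beetle eats Earthworm (level 2); other prey at levels: Nematode 2 → level 3.
Shrew eats Rove Beetle (level 3); other prey at levels: Ant 3, Predatory Mite 3 → level 4.

Trophic level 4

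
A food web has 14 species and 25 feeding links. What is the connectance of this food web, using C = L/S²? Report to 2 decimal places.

C = 0.13

The web has S = 14 species and L = 25 feeding links.
C = L / S² = 25 / 196 = 0.1276 ≈ 0.13.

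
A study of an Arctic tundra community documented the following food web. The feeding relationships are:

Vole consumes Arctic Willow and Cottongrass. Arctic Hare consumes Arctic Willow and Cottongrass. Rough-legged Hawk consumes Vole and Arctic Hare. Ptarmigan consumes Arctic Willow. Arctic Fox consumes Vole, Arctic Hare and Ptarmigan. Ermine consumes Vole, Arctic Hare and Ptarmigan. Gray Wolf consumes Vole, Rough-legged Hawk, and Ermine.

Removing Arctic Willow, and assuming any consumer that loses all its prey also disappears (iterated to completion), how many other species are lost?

1

Remove Arctic Willow.
Round 1: Ptarmigan (all prey gone) → extinct.
No further losses. Total secondary extinctions: 1.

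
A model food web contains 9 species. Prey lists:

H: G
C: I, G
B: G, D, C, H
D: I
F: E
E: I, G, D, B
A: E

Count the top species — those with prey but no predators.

Top species (has prey, but nothing eats it): F, A.
Count: 2.

2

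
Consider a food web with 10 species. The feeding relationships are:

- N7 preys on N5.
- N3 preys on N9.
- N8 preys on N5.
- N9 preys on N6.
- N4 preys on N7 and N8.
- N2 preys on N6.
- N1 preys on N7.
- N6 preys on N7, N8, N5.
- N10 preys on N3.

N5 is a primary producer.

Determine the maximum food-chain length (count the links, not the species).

5 links

One longest chain: N5 → N7 → N6 → N9 → N3 → N10.
It has 6 species and 5 links.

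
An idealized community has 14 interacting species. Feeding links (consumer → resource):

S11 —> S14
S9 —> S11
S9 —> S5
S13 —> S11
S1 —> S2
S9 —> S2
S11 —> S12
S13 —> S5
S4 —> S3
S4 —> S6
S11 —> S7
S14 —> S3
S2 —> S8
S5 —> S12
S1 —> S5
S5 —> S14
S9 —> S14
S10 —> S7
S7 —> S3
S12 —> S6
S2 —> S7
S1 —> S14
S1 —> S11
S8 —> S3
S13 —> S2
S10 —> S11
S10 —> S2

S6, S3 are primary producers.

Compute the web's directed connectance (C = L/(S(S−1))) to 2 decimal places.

C = 0.15

The web has S = 14 species and L = 27 feeding links.
C = L / (S(S−1)) = 27 / 182 = 0.1484 ≈ 0.15.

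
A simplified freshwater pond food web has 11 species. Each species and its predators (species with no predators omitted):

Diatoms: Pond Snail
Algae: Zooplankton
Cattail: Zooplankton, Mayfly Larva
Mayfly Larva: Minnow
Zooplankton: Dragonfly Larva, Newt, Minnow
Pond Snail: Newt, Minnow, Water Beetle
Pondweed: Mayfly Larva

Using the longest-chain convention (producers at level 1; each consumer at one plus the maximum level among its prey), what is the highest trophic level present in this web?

3

Producers (level 1): Pondweed, Algae, Diatoms, Cattail.
Diatoms → Pond Snail → Newt gives Newt level 3.
No species has a prey at level 3, so no species reaches level 4.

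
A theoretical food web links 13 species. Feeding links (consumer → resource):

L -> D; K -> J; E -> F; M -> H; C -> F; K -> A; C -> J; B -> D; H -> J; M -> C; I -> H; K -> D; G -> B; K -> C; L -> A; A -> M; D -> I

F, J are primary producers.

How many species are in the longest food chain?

6 species

One longest chain: J → H → I → D → B → G.
It has 6 species and 5 links.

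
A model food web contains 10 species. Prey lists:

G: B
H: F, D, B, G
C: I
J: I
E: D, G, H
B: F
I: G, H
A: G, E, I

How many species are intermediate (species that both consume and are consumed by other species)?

Intermediate species (has both prey and predators): B, G, H, E, I.
Count: 5.

5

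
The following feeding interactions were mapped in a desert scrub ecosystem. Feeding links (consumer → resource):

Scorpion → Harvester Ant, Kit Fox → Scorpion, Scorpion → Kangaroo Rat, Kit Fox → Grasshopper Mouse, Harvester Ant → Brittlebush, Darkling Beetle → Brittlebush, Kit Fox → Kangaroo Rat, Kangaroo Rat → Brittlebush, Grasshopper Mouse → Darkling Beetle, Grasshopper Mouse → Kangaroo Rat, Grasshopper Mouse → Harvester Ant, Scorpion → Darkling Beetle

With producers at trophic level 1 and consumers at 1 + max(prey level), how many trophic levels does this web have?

Producers (level 1): Brittlebush.
Brittlebush → Harvester Ant → Scorpion → Kit Fox gives Kit Fox level 4.
No species has a prey at level 4, so no species reaches level 5.

4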